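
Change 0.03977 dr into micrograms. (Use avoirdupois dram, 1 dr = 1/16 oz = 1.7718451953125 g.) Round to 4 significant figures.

1 dram = 1.77185e+6 μg.
Thus 0.03977 × 1.77185e+6 ≈ 70470 μg.

70470 micrograms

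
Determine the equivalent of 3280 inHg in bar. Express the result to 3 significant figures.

1 inHg = 0.0338639 bar.
Then 3280 × 0.0338639 ≈ 111 bar.

111 bar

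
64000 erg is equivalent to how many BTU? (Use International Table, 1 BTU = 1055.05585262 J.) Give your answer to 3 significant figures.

6.07e-6 BTU

1 erg = 9.47817e-11 BTU.
So 64000 × 9.47817e-11 ≈ 6.07e-6 BTU.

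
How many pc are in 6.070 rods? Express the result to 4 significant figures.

9.893e-16 parsecs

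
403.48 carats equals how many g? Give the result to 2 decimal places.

80.70 g

1 carat = 0.200000 g.
Then 403.48 × 0.200000 ≈ 80.70 g.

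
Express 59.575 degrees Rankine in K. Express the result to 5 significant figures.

°R = K × 9/5.
Applying the formula gives 33.097 K.

33.097 K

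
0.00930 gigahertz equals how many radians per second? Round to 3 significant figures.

1 GHz = 6.28319e+9 rad/s.
So 0.00930 × 6.28319e+9 ≈ 5.84e+7 rad/s.

5.84e+7 radians per second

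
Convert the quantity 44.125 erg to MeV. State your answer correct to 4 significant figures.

1 erg = 624151 MeV.
So 44.125 × 624151 ≈ 2.754e+7 MeV.

2.754e+7 MeV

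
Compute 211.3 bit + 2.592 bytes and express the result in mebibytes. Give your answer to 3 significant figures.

211.3 bit = 2.51889e-5 MiB and 2.592 B = 2.47192e-6 MiB.
2.51889e-5 + 2.47192e-6 ≈ 2.77e-5 MiB.

2.77e-5 mebibytes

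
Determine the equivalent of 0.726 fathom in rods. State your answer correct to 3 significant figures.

1 fathom = 0.363636 rod.
So 0.726 × 0.363636 ≈ 0.264 rod.

0.264 rods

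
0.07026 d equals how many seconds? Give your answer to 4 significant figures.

6070 s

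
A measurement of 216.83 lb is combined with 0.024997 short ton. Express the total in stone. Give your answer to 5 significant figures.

216.83 lb = 15.4879 st and 0.024997 short ton = 3.57100 st.
15.4879 + 3.57100 ≈ 19.059 st.

19.059 stone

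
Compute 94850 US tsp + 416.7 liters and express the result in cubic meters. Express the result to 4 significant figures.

0.8842 m³

94850 US tsp = 0.467508 m³ and 416.7 L = 0.416700 m³.
0.467508 + 0.416700 ≈ 0.8842 m³.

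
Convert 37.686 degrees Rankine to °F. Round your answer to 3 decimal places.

-421.984 °F

°R = °F + 459.67.
Applying the formula gives -421.984 °F.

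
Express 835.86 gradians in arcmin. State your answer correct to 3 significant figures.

1 grad = 54.0000 arcminutes.
Thus 835.86 × 54.0000 ≈ 45100 arcmin.

45100 arcmin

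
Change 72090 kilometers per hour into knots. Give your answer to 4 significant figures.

1 km/h = 0.539957 kn.
72090 × 0.539957 ≈ 38930 kn.

38930 kn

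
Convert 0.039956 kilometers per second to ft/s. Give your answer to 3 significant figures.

131 ft/s

1 km/s = 3280.84 feet per second.
So 0.039956 × 3280.84 ≈ 131 ft/s.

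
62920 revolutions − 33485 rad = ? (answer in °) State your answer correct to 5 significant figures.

2.0733e+7 degrees

62920 rev = 2.26512e+7 ° and 33485 rad = 1.91855e+6 °.
2.26512e+7 − 1.91855e+6 ≈ 2.0733e+7 °.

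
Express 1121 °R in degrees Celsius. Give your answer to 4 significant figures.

°R = (°C + 273.15) × 9/5.
Applying the formula gives 349.6 °C.

349.6 degrees Celsius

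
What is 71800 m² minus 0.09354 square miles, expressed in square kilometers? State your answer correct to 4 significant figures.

-0.1705 km²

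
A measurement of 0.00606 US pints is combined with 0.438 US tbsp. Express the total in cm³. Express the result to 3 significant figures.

9.34 cm³

0.00606 US pt = 2.86745 cm³ and 0.438 US tbsp = 6.47660 cm³.
2.86745 + 6.47660 ≈ 9.34 cm³.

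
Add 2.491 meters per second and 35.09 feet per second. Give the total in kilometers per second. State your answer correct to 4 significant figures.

0.01319 kilometers per second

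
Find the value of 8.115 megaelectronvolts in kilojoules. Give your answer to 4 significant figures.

1.300e-15 kilojoules

1 MeV = 1.60218e-16 kJ.
Then 8.115 × 1.60218e-16 ≈ 1.300e-15 kJ.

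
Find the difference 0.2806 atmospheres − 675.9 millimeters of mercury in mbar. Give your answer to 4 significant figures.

0.2806 atm = 284.318 mbar and 675.9 mmHg = 901.126 mbar.
284.318 − 901.126 ≈ -616.8 mbar.

-616.8 millibar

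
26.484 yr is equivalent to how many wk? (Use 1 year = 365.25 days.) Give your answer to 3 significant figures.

1 yr = 52.1786 weeks.
26.484 × 52.1786 ≈ 1380 wk.

1380 weeks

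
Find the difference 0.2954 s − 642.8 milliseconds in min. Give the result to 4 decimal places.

0.2954 s = 0.00492333 min and 642.8 ms = 0.0107133 min.
0.00492333 − 0.0107133 ≈ -0.0058 min.

-0.0058 minutes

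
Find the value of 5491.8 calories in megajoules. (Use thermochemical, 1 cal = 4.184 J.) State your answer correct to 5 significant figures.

0.022978 MJ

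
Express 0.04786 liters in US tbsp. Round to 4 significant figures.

3.237 US tbsp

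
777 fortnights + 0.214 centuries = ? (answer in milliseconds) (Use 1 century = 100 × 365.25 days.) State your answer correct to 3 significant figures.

777 fortnight = 9.39859 × 10^11 ms and 0.214 century = 6.75333 × 10^11 ms.
9.39859 × 10^11 + 6.75333 × 10^11 ≈ 1.62 × 10^12 ms.

1.62 × 10^12 milliseconds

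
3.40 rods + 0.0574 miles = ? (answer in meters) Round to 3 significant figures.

3.40 rod = 17.0993 m and 0.0574 mi = 92.3763 m.
17.0993 + 92.3763 ≈ 109 m.

109 m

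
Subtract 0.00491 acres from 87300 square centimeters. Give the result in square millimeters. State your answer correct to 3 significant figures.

87300 cm² = 8.73000 × 10^6 mm² and 0.00491 acre = 1.98701 × 10^7 mm².
8.73000 × 10^6 − 1.98701 × 10^7 ≈ -1.11 × 10^7 mm².

-1.11 × 10^7 square millimeters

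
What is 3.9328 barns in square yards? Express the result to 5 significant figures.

4.7036e-28 yd²

1 barn = 1.19599e-28 square yards.
Then 3.9328 × 1.19599e-28 ≈ 4.7036e-28 yd².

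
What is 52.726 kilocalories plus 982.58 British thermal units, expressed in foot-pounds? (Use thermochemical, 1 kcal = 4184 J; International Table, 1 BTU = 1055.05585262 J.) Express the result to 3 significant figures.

52.726 kcal = 162710 ft·lbf and 982.58 BTU = 764614 ft·lbf.
162710 + 764614 ≈ 927000 ft·lbf.

927000 foot-pounds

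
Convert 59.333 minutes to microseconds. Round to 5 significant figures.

3.5600 × 10^9 μs

1 min = 6.00000 × 10^7 μs.
59.333 × 6.00000 × 10^7 ≈ 3.5600 × 10^9 μs.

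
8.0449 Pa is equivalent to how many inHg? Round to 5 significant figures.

0.0023757 inHg

1 Pa = 0.000295300 inHg.
Then 8.0449 × 0.000295300 ≈ 0.0023757 inHg.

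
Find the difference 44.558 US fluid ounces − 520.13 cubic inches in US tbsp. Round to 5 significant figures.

44.558 US fl oz = 89.11600 US tbsp and 520.13 in³ = 576.4211 US tbsp.
89.11600 − 576.4211 ≈ -487.31 US tbsp.

-487.31 US tablespoons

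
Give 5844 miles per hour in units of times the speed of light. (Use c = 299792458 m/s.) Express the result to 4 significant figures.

1 mph = 1.49116 × 10^-9 c.
Then 5844 × 1.49116 × 10^-9 ≈ 8.714 × 10^-6 c.

8.714 × 10^-6 c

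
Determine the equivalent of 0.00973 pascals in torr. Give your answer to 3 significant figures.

7.30e-5 torr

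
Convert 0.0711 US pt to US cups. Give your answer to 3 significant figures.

1 US pt = 2.00000 US cup.
Then 0.0711 × 2.00000 ≈ 0.142 US cup.

0.142 US cups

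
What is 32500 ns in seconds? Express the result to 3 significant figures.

1 nanosecond = 1.00000e-9 s.
Then 32500 × 1.00000e-9 ≈ 3.25e-5 s.

3.25e-5 seconds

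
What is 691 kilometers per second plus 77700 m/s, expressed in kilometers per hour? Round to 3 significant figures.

691 km/s = 2.48760e+6 km/h and 77700 m/s = 279720 km/h.
2.48760e+6 + 279720 ≈ 2.77e+6 km/h.

2.77e+6 kilometers per hour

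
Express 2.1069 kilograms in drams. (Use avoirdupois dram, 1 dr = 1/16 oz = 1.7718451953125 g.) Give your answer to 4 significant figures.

1189 dr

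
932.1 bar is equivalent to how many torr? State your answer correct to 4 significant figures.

1 bar = 750.062 torr.
Then 932.1 × 750.062 ≈ 699100 torr.

699100 torr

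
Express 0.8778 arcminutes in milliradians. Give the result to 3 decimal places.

1 arcmin = 0.290888 mrad.
Thus 0.8778 × 0.290888 ≈ 0.255 mrad.

0.255 mrad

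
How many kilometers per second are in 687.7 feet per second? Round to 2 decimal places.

1 ft/s = 0.000304800 km/s.
687.7 × 0.000304800 ≈ 0.21 km/s.

0.21 km/s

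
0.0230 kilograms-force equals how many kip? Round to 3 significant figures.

1 kilogram-force = 0.00220462 kips.
Then 0.0230 × 0.00220462 ≈ 5.07 × 10^-5 kip.

5.07 × 10^-5 kip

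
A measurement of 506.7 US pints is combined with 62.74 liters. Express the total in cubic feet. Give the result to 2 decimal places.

10.68 cubic feet

506.7 US pt = 8.46699 ft³ and 62.74 L = 2.21564 ft³.
8.46699 + 2.21564 ≈ 10.68 ft³.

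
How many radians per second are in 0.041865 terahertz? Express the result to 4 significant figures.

2.630 × 10^11 rad/s

1 terahertz = 6.28319 × 10^12 radians per second.
Then 0.041865 × 6.28319 × 10^12 ≈ 2.630 × 10^11 rad/s.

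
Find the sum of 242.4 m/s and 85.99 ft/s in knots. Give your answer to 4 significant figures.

522.1 knots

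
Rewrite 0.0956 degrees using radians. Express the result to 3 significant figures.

1 ° = 0.0174533 radians.
0.0956 × 0.0174533 ≈ 0.00167 rad.

0.00167 rad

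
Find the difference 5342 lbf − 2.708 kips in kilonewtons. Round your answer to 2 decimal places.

11.72 kilonewtons

5342 lbf = 23.7624 kN and 2.708 kip = 12.0458 kN.
23.7624 − 12.0458 ≈ 11.72 kN.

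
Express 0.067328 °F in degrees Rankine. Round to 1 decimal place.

459.7 degrees Rankine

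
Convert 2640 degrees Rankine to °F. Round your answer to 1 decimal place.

°R = °F + 459.67.
Applying the formula gives 2180.3 °F.

2180.3 °F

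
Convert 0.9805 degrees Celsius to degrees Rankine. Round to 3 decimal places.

°R = (°C + 273.15) × 9/5.
Applying the formula gives 493.435 °R.

493.435 °R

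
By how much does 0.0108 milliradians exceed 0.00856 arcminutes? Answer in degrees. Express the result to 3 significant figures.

0.000476 °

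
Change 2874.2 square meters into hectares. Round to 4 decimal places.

0.2874 hectares

1 m² = 0.000100000 hectares.
Thus 2874.2 × 0.000100000 ≈ 0.2874 ha.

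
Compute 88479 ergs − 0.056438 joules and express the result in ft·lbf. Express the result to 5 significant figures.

88479 erg = 0.00652588 ft·lbf and 0.056438 J = 0.0416265 ft·lbf.
0.00652588 − 0.0416265 ≈ -0.035101 ft·lbf.

-0.035101 foot-pounds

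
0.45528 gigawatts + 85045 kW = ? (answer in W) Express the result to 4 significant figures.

5.403 × 10^8 W

0.45528 GW = 4.55280 × 10^8 W and 85045 kW = 8.50450 × 10^7 W.
4.55280 × 10^8 + 8.50450 × 10^7 ≈ 5.403 × 10^8 W.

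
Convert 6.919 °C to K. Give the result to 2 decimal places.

K = °C + 273.15.
Applying the formula gives 280.07 K.

280.07 K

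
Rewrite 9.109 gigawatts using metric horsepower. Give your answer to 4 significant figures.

1 gigawatt = 1.35962 × 10^6 PS.
Thus 9.109 × 1.35962 × 10^6 ≈ 1.238 × 10^7 PS.

1.238 × 10^7 PS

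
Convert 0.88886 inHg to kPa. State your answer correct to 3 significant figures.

1 inch of mercury = 3.38639 kPa.
0.88886 × 3.38639 ≈ 3.01 kPa.

3.01 kPa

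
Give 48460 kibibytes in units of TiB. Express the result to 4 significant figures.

1 KiB = 9.31323 × 10^-10 TiB.
So 48460 × 9.31323 × 10^-10 ≈ 4.513 × 10^-5 TiB.

4.513 × 10^-5 TiB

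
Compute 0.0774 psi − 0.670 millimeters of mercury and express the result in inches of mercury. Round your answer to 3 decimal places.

0.0774 psi = 0.157588 inHg and 0.670 mmHg = 0.0263780 inHg.
0.157588 − 0.0263780 ≈ 0.131 inHg.

0.131 inHg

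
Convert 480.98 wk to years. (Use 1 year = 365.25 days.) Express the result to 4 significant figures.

9.218 yr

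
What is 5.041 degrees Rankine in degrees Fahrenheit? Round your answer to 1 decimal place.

°R = °F + 459.67.
Applying the formula gives -454.6 °F.

-454.6 °F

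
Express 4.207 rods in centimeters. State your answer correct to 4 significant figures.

1 rod = 502.920 centimeters.
So 4.207 × 502.920 ≈ 2116 cm.

2116 cm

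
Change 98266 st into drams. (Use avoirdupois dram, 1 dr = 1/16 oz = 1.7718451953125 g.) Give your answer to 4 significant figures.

1 stone = 3584.00 drams.
98266 × 3584.00 ≈ 3.522e+8 dr.

3.522e+8 dr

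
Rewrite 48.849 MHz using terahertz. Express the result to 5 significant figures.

1 megahertz = 1.00000 × 10^-6 terahertz.
Thus 48.849 × 1.00000 × 10^-6 ≈ 4.8849 × 10^-5 THz.

4.8849 × 10^-5 terahertz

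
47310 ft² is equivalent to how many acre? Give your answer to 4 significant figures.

1 ft² = 2.29568 × 10^-5 acre.
Then 47310 × 2.29568 × 10^-5 ≈ 1.086 acre.

1.086 acre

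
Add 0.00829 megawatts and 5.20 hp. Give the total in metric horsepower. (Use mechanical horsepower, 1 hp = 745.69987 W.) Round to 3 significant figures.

0.00829 MW = 11.2713 PS and 5.20 hp = 5.27212 PS.
11.2713 + 5.27212 ≈ 16.5 PS.

16.5 PS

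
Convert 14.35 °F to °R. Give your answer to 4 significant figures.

474.0 °R

°R = °F + 459.67.
Applying the formula gives 474.0 °R.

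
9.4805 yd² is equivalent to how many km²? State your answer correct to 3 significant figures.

7.93e-6 km²

1 square yard = 8.36127e-7 km².
Then 9.4805 × 8.36127e-7 ≈ 7.93e-6 km².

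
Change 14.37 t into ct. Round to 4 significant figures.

7.185e+7 carats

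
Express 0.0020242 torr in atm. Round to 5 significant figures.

1 torr = 0.00131579 atm.
So 0.0020242 × 0.00131579 ≈ 2.6634e-6 atm.

2.6634e-6 atmospheres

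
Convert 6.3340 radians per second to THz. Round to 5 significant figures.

1 rad/s = 1.59155 × 10^-13 THz.
Then 6.3340 × 1.59155 × 10^-13 ≈ 1.0081 × 10^-12 THz.

1.0081 × 10^-12 terahertz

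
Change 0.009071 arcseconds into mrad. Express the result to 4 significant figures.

4.398e-5 mrad

1 arcsec = 0.00484814 mrad.
Thus 0.009071 × 0.00484814 ≈ 4.398e-5 mrad.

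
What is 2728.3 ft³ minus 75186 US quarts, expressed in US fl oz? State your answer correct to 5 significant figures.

206410 US fluid ounces

2728.3 ft³ = 2.61236e+6 US fl oz and 75186 US qt = 2.40595e+6 US fl oz.
2.61236e+6 − 2.40595e+6 ≈ 206410 US fl oz.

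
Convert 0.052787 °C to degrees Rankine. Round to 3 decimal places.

°R = (°C + 273.15) × 9/5.
Applying the formula gives 491.765 °R.

491.765 degrees Rankine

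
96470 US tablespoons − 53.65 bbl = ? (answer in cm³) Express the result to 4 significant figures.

96470 US tbsp = 1.42648e+6 cm³ and 53.65 bbl = 8.52967e+6 cm³.
1.42648e+6 − 8.52967e+6 ≈ -7.103e+6 cm³.

-7.103e+6 cm³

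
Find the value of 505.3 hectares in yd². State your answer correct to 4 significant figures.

6.043 × 10^6 square yards

1 hectare = 11959.9 yd².
505.3 × 11959.9 ≈ 6.043 × 10^6 yd².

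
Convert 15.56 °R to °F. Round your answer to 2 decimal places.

-444.11 °F

°R = °F + 459.67.
Applying the formula gives -444.11 °F.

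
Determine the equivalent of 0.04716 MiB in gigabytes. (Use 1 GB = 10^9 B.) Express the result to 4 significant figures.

4.945e-5 GB

1 mebibyte = 0.00104858 gigabytes.
Thus 0.04716 × 0.00104858 ≈ 4.945e-5 GB.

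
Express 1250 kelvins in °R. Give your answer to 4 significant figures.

°R = K × 9/5.
Applying the formula gives 2250 °R.

2250 degrees Rankine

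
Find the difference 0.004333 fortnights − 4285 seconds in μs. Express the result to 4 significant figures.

9.562e+8 microseconds

0.004333 fortnight = 5.24120e+9 μs and 4285 s = 4.28500e+9 μs.
5.24120e+9 − 4.28500e+9 ≈ 9.562e+8 μs.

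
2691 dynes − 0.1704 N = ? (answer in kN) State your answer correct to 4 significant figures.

-0.0001435 kilonewtons

2691 dyn = 2.69100 × 10^-5 kN and 0.1704 N = 0.000170400 kN.
2.69100 × 10^-5 − 0.000170400 ≈ -0.0001435 kN.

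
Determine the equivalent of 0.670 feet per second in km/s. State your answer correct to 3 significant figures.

0.000204 kilometers per second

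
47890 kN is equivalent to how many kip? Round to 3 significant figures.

1 kN = 0.224809 kip.
47890 × 0.224809 ≈ 10800 kip.

10800 kip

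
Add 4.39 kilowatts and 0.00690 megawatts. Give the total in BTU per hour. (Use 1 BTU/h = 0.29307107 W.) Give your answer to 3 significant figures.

38500 BTU per hour

4.39 kW = 14979.3 BTU/h and 0.00690 MW = 23543.8 BTU/h.
14979.3 + 23543.8 ≈ 38500 BTU/h.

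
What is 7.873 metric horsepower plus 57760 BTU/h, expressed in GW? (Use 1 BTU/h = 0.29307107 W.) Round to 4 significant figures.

7.873 PS = 5.79058 × 10^-6 GW and 57760 BTU/h = 1.69278 × 10^-5 GW.
5.79058 × 10^-6 + 1.69278 × 10^-5 ≈ 2.272 × 10^-5 GW.

2.272 × 10^-5 gigawatts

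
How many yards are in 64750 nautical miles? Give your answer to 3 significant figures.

1 nautical mile = 2025.37 yards.
Thus 64750 × 2025.37 ≈ 1.31 × 10^8 yd.

1.31 × 10^8 yd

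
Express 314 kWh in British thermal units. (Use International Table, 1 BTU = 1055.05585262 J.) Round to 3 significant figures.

1.07e+6 British thermal units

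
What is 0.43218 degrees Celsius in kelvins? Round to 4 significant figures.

273.6 kelvins

K = °C + 273.15.
Applying the formula gives 273.6 K.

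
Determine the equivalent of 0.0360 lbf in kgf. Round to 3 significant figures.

0.0163 kgf

1 pound-force = 0.453592 kilograms-force.
Thus 0.0360 × 0.453592 ≈ 0.0163 kgf.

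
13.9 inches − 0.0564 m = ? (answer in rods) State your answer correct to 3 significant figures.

13.9 in = 0.0702020 rod and 0.0564 m = 0.0112145 rod.
0.0702020 − 0.0112145 ≈ 0.0590 rod.

0.0590 rod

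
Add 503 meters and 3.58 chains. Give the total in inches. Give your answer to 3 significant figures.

22600 in

503 m = 19803.1 in and 3.58 chain = 2835.36 in.
19803.1 + 2835.36 ≈ 22600 in.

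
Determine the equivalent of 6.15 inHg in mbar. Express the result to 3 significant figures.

208 mbar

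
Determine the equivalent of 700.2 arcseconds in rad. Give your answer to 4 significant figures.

1 arcsecond = 4.84814 × 10^-6 rad.
700.2 × 4.84814 × 10^-6 ≈ 0.003395 rad.

0.003395 rad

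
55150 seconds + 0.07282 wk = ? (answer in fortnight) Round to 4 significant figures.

55150 s = 0.0455936 fortnight and 0.07282 wk = 0.0364100 fortnight.
0.0455936 + 0.0364100 ≈ 0.08200 fortnight.

0.08200 fortnight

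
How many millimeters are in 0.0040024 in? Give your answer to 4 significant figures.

0.1017 mm

1 inch = 25.4000 mm.
Thus 0.0040024 × 25.4000 ≈ 0.1017 mm.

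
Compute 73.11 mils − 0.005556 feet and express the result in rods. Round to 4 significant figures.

3.252 × 10^-5 rod

73.11 mil = 0.0003692424 rod and 0.005556 ft = 0.0003367273 rod.
0.0003692424 − 0.0003367273 ≈ 3.252 × 10^-5 rod.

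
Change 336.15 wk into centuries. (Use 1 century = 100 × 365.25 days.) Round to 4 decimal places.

1 week = 0.000191650 century.
336.15 × 0.000191650 ≈ 0.0644 century.

0.0644 centuries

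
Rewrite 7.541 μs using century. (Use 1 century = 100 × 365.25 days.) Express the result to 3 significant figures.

1 microsecond = 3.16881 × 10^-16 centuries.
Thus 7.541 × 3.16881 × 10^-16 ≈ 2.39 × 10^-15 century.

2.39 × 10^-15 centuries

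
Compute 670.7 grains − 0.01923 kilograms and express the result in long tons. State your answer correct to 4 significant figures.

2.385 × 10^-5 long tons

670.7 gr = 4.27742 × 10^-5 long ton and 0.01923 kg = 1.89263 × 10^-5 long ton.
4.27742 × 10^-5 − 1.89263 × 10^-5 ≈ 2.385 × 10^-5 long ton.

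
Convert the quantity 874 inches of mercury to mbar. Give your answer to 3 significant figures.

29600 mbar

1 inHg = 33.8639 millibar.
874 × 33.8639 ≈ 29600 mbar.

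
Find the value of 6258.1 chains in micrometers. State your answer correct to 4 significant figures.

1 chain = 2.01168e+7 μm.
6258.1 × 2.01168e+7 ≈ 1.259e+11 μm.

1.259e+11 μm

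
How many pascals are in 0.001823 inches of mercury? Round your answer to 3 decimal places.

6.173 pascals

1 inch of mercury = 3386.39 Pa.
Then 0.001823 × 3386.39 ≈ 6.173 Pa.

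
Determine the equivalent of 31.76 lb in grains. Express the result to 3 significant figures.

1 pound = 7000.00 grains.
Thus 31.76 × 7000.00 ≈ 222000 gr.

222000 gr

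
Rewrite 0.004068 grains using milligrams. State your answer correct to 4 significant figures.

1 grain = 64.7989 mg.
Thus 0.004068 × 64.7989 ≈ 0.2636 mg.

0.2636 milligrams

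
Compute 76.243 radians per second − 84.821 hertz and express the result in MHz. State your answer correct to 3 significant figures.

76.243 rad/s = 1.21345e-5 MHz and 84.821 Hz = 8.48210e-5 MHz.
1.21345e-5 − 8.48210e-5 ≈ -7.27e-5 MHz.

-7.27e-5 megahertz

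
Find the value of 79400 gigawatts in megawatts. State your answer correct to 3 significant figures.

7.94 × 10^7 MW

1 gigawatt = 1000.00 MW.
Thus 79400 × 1000.00 ≈ 7.94 × 10^7 MW.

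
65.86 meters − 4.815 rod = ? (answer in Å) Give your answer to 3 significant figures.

4.16 × 10^11 Å

65.86 m = 6.58600 × 10^11 Å and 4.815 rod = 2.42156 × 10^11 Å.
6.58600 × 10^11 − 2.42156 × 10^11 ≈ 4.16 × 10^11 Å.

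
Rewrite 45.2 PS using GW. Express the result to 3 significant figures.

3.32e-5 GW

1 metric horsepower = 7.35499e-7 GW.
45.2 × 7.35499e-7 ≈ 3.32e-5 GW.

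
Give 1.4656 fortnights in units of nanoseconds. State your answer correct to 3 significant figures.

1 fortnight = 1.20960 × 10^15 ns.
1.4656 × 1.20960 × 10^15 ≈ 1.77 × 10^15 ns.

1.77 × 10^15 ns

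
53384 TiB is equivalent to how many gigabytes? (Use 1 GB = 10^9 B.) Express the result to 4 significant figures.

5.870 × 10^7 GB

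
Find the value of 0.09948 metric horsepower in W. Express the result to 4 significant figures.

1 PS = 735.499 watts.
So 0.09948 × 735.499 ≈ 73.17 W.

73.17 W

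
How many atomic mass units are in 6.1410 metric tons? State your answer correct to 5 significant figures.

3.6982 × 10^30 atomic mass units

1 t = 6.02214 × 10^29 u.
So 6.1410 × 6.02214 × 10^29 ≈ 3.6982 × 10^30 u.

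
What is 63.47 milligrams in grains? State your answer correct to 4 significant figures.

0.9795 gr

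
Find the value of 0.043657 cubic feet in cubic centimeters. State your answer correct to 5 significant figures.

1236.2 cm³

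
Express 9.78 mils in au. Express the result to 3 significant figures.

1 mil = 1.69789 × 10^-16 au.
Thus 9.78 × 1.69789 × 10^-16 ≈ 1.66 × 10^-15 au.

1.66 × 10^-15 au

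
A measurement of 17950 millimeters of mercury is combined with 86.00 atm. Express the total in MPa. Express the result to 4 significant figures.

11.11 MPa

17950 mmHg = 2.39314 MPa and 86.00 atm = 8.71395 MPa.
2.39314 + 8.71395 ≈ 11.11 MPa.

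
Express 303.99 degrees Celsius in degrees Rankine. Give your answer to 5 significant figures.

1038.9 degrees Rankine

°R = (°C + 273.15) × 9/5.
Applying the formula gives 1038.9 °R.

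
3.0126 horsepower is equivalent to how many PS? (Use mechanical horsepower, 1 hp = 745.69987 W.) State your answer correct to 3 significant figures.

3.05 PS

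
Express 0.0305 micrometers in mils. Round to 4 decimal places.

0.0012 mils

1 micrometer = 0.0393701 mil.
So 0.0305 × 0.0393701 ≈ 0.0012 mil.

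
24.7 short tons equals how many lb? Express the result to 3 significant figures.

49400 pounds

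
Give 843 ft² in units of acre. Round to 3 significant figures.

0.0194 acre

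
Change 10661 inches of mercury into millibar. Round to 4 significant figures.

361000 mbar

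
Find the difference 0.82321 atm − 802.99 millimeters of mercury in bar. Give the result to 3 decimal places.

-0.236 bar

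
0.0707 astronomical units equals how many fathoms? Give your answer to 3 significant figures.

5.78 × 10^9 fathom

1 au = 8.18011 × 10^10 fathoms.
0.0707 × 8.18011 × 10^10 ≈ 5.78 × 10^9 fathom.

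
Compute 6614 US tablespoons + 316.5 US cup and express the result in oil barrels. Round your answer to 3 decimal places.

6614 US tbsp = 0.615141 bbl and 316.5 US cup = 0.470982 bbl.
0.615141 + 0.470982 ≈ 1.086 bbl.

1.086 bbl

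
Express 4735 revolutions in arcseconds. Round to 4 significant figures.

6.137 × 10^9 arcseconds

1 rev = 1.29600 × 10^6 arcsec.
So 4735 × 1.29600 × 10^6 ≈ 6.137 × 10^9 arcsec.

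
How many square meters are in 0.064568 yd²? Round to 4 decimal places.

1 square yard = 0.836127 square meters.
0.064568 × 0.836127 ≈ 0.0540 m².

0.0540 m²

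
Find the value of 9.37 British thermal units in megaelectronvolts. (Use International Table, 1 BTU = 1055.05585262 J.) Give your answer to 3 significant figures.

6.17e+16 MeV

1 British thermal unit = 6.58514e+15 megaelectronvolts.
Then 9.37 × 6.58514e+15 ≈ 6.17e+16 MeV.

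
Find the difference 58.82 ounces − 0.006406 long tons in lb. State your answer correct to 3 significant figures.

-10.7 pounds

58.82 oz = 3.67625 lb and 0.006406 long ton = 14.3494 lb.
3.67625 − 14.3494 ≈ -10.7 lb.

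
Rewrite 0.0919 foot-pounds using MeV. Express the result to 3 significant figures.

1 foot-pound = 8.46235e+12 MeV.
0.0919 × 8.46235e+12 ≈ 7.78e+11 MeV.

7.78e+11 MeV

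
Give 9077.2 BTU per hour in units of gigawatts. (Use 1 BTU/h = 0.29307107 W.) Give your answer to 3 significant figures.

1 BTU per hour = 2.93071e-10 GW.
Thus 9077.2 × 2.93071e-10 ≈ 2.66e-6 GW.

2.66e-6 GW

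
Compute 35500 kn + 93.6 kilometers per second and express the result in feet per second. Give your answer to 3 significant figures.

367000 ft/s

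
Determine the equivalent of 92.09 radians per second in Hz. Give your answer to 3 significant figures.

1 rad/s = 0.159155 Hz.
92.09 × 0.159155 ≈ 14.7 Hz.

14.7 hertz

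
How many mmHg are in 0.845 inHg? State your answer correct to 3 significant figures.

21.5 mmHg

1 inch of mercury = 25.4000 mmHg.
Then 0.845 × 25.4000 ≈ 21.5 mmHg.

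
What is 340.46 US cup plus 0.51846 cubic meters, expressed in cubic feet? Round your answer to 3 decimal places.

21.154 ft³

340.46 US cup = 2.84456 ft³ and 0.51846 m³ = 18.3092 ft³.
2.84456 + 18.3092 ≈ 21.154 ft³.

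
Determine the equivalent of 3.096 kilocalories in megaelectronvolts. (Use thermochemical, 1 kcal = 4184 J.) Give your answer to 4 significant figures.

8.085 × 10^16 megaelectronvolts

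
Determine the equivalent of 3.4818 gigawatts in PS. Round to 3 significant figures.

4.73 × 10^6 metric horsepower

1 gigawatt = 1.35962 × 10^6 metric horsepower.
3.4818 × 1.35962 × 10^6 ≈ 4.73 × 10^6 PS.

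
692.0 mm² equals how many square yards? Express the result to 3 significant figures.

0.000828 square yards

1 mm² = 1.19599 × 10^-6 square yards.
Then 692.0 × 1.19599 × 10^-6 ≈ 0.000828 yd².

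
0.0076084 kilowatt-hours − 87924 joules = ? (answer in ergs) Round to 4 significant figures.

-6.053e+11 ergs

0.0076084 kWh = 2.73902e+11 erg and 87924 J = 8.79240e+11 erg.
2.73902e+11 − 8.79240e+11 ≈ -6.053e+11 erg.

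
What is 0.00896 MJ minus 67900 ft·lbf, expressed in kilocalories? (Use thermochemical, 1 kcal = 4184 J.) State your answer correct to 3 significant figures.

0.00896 MJ = 2.14149 kcal and 67900 ft·lbf = 22.0029 kcal.
2.14149 − 22.0029 ≈ -19.9 kcal.

-19.9 kilocalories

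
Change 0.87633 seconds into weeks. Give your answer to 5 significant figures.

1.4490 × 10^-6 wk

1 s = 1.65344 × 10^-6 wk.
So 0.87633 × 1.65344 × 10^-6 ≈ 1.4490 × 10^-6 wk.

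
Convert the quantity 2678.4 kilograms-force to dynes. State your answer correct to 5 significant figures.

2.6266e+9 dynes

1 kgf = 980665 dyn.
2678.4 × 980665 ≈ 2.6266e+9 dyn.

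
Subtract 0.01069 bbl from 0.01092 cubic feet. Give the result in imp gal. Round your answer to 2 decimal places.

0.01092 ft³ = 0.0680189 imp gal and 0.01069 bbl = 0.373854 imp gal.
0.0680189 − 0.373854 ≈ -0.31 imp gal.

-0.31 imperial gallons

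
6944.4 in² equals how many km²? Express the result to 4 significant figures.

4.480 × 10^-6 km²

1 in² = 6.45160 × 10^-10 square kilometers.
So 6944.4 × 6.45160 × 10^-10 ≈ 4.480 × 10^-6 km².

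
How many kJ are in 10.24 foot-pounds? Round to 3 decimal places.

0.014 kJ

1 foot-pound = 0.00135582 kJ.
10.24 × 0.00135582 ≈ 0.014 kJ.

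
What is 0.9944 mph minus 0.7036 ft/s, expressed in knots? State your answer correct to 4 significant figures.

0.4472 kn

0.9944 mph = 0.864110 kn and 0.7036 ft/s = 0.416872 kn.
0.864110 − 0.416872 ≈ 0.4472 kn.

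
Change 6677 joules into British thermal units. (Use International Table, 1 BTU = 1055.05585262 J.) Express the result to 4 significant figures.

6.329 British thermal units

1 joule = 0.000947817 BTU.
Then 6677 × 0.000947817 ≈ 6.329 BTU.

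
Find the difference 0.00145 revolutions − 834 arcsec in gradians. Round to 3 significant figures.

0.323 gradians

0.00145 rev = 0.580000 grad and 834 arcsec = 0.257407 grad.
0.580000 − 0.257407 ≈ 0.323 grad.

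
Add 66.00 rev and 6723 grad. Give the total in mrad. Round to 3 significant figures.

520000 mrad

66.00 rev = 414690 mrad and 6723 grad = 105605 mrad.
414690 + 105605 ≈ 520000 mrad.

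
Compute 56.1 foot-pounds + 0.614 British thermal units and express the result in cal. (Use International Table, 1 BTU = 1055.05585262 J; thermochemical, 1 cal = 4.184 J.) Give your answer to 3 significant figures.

56.1 ft·lbf = 18.1791 cal and 0.614 BTU = 154.829 cal.
18.1791 + 154.829 ≈ 173 cal.

173 calories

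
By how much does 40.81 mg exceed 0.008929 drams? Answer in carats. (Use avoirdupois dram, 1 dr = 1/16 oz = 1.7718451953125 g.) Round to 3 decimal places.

0.125 ct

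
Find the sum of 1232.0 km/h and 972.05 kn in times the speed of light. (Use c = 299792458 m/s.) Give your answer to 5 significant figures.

1232.0 km/h = 1.14153 × 10^-6 c and 972.05 kn = 1.66804 × 10^-6 c.
1.14153 × 10^-6 + 1.66804 × 10^-6 ≈ 2.8096 × 10^-6 c.

2.8096 × 10^-6 c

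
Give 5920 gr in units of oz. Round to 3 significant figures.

1 gr = 0.00228571 oz.
So 5920 × 0.00228571 ≈ 13.5 oz.

13.5 ounces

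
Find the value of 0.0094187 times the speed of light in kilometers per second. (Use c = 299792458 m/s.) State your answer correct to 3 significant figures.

2820 km/s

1 c = 299792 kilometers per second.
So 0.0094187 × 299792 ≈ 2820 km/s.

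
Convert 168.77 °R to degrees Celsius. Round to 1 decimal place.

-179.4 °C

°R = (°C + 273.15) × 9/5.
Applying the formula gives -179.4 °C.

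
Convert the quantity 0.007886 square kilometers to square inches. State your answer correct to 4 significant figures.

1.222 × 10^7 in²

1 square kilometer = 1.55000 × 10^9 square inches.
Then 0.007886 × 1.55000 × 10^9 ≈ 1.222 × 10^7 in².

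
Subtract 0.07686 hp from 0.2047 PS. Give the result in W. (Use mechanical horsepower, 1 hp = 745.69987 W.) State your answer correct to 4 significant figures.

0.2047 PS = 150.557 W and 0.07686 hp = 57.3145 W.
150.557 − 57.3145 ≈ 93.24 W.

93.24 W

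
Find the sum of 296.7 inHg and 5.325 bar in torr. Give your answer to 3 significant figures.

11500 torr

296.7 inHg = 7536.18 torr and 5.325 bar = 3994.08 torr.
7536.18 + 3994.08 ≈ 11500 torr.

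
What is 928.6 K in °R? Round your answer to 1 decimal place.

1671.5 degrees Rankine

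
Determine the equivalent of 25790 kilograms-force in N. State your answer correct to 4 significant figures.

1 kilogram-force = 9.80665 N.
Then 25790 × 9.80665 ≈ 252900 N.

252900 N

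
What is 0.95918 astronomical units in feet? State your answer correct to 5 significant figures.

1 astronomical unit = 4.90807e+11 ft.
Thus 0.95918 × 4.90807e+11 ≈ 4.7077e+11 ft.

4.7077e+11 ft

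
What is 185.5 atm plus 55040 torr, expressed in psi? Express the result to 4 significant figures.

185.5 atm = 2726.10 psi and 55040 torr = 1064.30 psi.
2726.10 + 1064.30 ≈ 3790 psi.

3790 pounds per square inch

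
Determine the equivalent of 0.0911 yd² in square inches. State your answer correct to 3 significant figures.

1 yd² = 1296.00 in².
So 0.0911 × 1296.00 ≈ 118 in².

118 in²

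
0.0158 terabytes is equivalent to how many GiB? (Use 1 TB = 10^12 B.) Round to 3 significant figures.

14.7 gibibytes

1 TB = 931.323 GiB.
Then 0.0158 × 931.323 ≈ 14.7 GiB.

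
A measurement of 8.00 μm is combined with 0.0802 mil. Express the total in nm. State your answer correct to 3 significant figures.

10000 nanometers

8.00 μm = 8000.00 nm and 0.0802 mil = 2037.08 nm.
8000.00 + 2037.08 ≈ 10000 nm.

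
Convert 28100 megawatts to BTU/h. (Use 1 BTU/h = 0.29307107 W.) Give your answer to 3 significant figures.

1 MW = 3.41214e+6 BTU per hour.
Then 28100 × 3.41214e+6 ≈ 9.59e+10 BTU/h.

9.59e+10 BTU per hour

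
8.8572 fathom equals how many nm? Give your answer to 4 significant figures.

1.620 × 10^10 nm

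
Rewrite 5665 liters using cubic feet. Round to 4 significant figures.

200.1 ft³

1 L = 0.0353147 ft³.
Then 5665 × 0.0353147 ≈ 200.1 ft³.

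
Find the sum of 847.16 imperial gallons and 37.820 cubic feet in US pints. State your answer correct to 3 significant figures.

10400 US pt

847.16 imp gal = 8139.17 US pt and 37.820 ft³ = 2263.31 US pt.
8139.17 + 2263.31 ≈ 10400 US pt.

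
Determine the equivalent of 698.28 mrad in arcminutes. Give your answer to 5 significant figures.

2400.5 arcminutes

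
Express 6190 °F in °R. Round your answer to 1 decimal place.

6649.7 °R

°R = °F + 459.67.
Applying the formula gives 6649.7 °R.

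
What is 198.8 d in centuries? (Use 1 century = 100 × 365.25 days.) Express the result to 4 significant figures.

1 day = 2.73785 × 10^-5 century.
Thus 198.8 × 2.73785 × 10^-5 ≈ 0.005443 century.

0.005443 century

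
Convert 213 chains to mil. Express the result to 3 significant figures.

1.69 × 10^8 mils

1 chain = 792000 mil.
213 × 792000 ≈ 1.69 × 10^8 mil.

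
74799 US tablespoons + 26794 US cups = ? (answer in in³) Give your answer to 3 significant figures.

454000 cubic inches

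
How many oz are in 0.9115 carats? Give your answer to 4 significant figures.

0.006430 ounces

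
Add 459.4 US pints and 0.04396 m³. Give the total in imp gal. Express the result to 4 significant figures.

57.49 imperial gallons

459.4 US pt = 47.8163 imp gal and 0.04396 m³ = 9.66985 imp gal.
47.8163 + 9.66985 ≈ 57.49 imp gal.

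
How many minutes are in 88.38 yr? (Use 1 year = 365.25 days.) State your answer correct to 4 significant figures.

1 year = 525960 minutes.
Thus 88.38 × 525960 ≈ 4.648e+7 min.

4.648e+7 min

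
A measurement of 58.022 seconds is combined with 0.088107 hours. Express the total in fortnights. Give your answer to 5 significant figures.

0.00031019 fortnight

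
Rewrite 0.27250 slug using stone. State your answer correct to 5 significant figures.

1 slug = 2.298146 st.
0.27250 × 2.298146 ≈ 0.62624 st.

0.62624 stone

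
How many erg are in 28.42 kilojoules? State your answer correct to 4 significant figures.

1 kJ = 1.00000e+10 erg.
Thus 28.42 × 1.00000e+10 ≈ 2.842e+11 erg.

2.842e+11 ergs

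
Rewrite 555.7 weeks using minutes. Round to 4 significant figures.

5.601e+6 minutes

1 wk = 10080.0 min.
555.7 × 10080.0 ≈ 5.601e+6 min.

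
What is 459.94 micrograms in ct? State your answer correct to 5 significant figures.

0.0022997 ct

1 microgram = 5.00000 × 10^-6 ct.
459.94 × 5.00000 × 10^-6 ≈ 0.0022997 ct.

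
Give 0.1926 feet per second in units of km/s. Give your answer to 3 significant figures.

1 foot per second = 0.000304800 kilometers per second.
0.1926 × 0.000304800 ≈ 5.87e-5 km/s.

5.87e-5 kilometers per second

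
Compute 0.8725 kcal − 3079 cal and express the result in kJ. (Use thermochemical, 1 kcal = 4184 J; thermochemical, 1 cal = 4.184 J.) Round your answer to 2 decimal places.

-9.23 kJ

0.8725 kcal = 3.65054 kJ and 3079 cal = 12.8825 kJ.
3.65054 − 12.8825 ≈ -9.23 kJ.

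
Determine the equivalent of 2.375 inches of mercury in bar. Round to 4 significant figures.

0.08043 bar

1 inch of mercury = 0.0338639 bar.
Then 2.375 × 0.0338639 ≈ 0.08043 bar.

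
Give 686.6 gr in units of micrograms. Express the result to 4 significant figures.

4.449 × 10^7 micrograms

1 gr = 64798.9 μg.
So 686.6 × 64798.9 ≈ 4.449 × 10^7 μg.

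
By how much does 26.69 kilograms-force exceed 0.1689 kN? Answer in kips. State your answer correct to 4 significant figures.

0.02087 kips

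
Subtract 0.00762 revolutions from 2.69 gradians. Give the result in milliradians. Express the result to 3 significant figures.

-5.62 mrad

2.69 grad = 42.2544 mrad and 0.00762 rev = 47.8779 mrad.
42.2544 − 47.8779 ≈ -5.62 mrad.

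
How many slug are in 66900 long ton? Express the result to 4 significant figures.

4.658e+6 slugs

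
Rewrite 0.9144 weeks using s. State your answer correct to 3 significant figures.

553000 s

1 wk = 604800 s.
Thus 0.9144 × 604800 ≈ 553000 s.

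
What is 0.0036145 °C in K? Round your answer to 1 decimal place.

273.2 kelvins

K = °C + 273.15.
Applying the formula gives 273.2 K.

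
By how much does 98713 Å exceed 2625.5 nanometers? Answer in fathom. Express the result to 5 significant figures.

98713 Å = 5.397692 × 10^-6 fathom and 2625.5 nm = 1.435641 × 10^-6 fathom.
5.397692 × 10^-6 − 1.435641 × 10^-6 ≈ 3.9621 × 10^-6 fathom.

3.9621 × 10^-6 fathom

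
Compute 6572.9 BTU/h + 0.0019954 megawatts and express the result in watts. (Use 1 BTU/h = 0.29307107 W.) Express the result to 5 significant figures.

6572.9 BTU/h = 1926.33 W and 0.0019954 MW = 1995.40 W.
1926.33 + 1995.40 ≈ 3921.7 W.

3921.7 W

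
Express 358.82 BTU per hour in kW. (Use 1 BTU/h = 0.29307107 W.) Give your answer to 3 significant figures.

0.105 kilowatts

1 BTU/h = 0.000293071 kW.
Thus 358.82 × 0.000293071 ≈ 0.105 kW.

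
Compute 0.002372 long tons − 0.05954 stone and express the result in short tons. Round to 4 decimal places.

0.0022 short tons

0.002372 long ton = 0.00265664 short ton and 0.05954 st = 0.000416780 short ton.
0.00265664 − 0.000416780 ≈ 0.0022 short ton.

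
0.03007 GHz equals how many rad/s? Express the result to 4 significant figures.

1.889e+8 rad/s

1 gigahertz = 6.28319e+9 rad/s.
So 0.03007 × 6.28319e+9 ≈ 1.889e+8 rad/s.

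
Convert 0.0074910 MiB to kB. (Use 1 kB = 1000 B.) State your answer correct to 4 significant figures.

7.855 kilobytes

1 MiB = 1048.58 kB.
So 0.0074910 × 1048.58 ≈ 7.855 kB.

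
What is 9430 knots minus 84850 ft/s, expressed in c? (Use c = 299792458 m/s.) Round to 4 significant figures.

9430 kn = 1.61819e-5 c and 84850 ft/s = 8.62673e-5 c.
1.61819e-5 − 8.62673e-5 ≈ -7.009e-5 c.

-7.009e-5 c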